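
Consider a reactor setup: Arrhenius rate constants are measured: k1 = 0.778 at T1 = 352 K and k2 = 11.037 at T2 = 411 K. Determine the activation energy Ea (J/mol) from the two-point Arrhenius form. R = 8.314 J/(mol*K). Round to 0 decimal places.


Ea = R * ln(k2/k1) / (1/T1 - 1/T2)
ln(k2/k1) = ln(11.037/0.778) = 2.652282
1/T1 - 1/T2 = 1/352 - 1/411 = 0.000407819067
Ea = 8.314 * 2.652282 / 0.000407819067
Ea = 54071 J/mol


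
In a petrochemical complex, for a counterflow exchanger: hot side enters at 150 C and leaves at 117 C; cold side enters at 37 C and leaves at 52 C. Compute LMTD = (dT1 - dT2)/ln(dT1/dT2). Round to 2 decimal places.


dT1 = Th_in - Tc_out = 150 - 52 = 98
dT2 = Th_out - Tc_in = 117 - 37 = 80
LMTD = (dT1 - dT2) / ln(dT1/dT2)
LMTD = (98 - 80) / ln(98/80)
LMTD = 88.70 K


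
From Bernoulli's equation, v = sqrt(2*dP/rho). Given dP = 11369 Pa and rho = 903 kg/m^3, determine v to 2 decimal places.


v = sqrt(2*dP/rho)
v = sqrt(2*11369/903)
v = sqrt(25.180509)
v = 5.02 m/s


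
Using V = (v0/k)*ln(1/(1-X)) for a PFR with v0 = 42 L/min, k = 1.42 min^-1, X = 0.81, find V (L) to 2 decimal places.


V = (v0/k) * ln(1/(1-X))
V = (42/1.42) * ln(1/(1-0.81))
V = 29.577465 * ln(5.263158)
V = 29.577465 * 1.660731
V = 49.12 L


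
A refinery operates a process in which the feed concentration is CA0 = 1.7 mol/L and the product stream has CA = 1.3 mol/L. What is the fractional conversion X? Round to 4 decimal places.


X = (CA0 - CA) / CA0
X = (1.7 - 1.3) / 1.7
X = 0.4 / 1.7
X = 0.2353


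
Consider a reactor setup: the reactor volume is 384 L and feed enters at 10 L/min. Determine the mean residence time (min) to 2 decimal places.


tau = V / v0
tau = 384 / 10
tau = 38.40 min


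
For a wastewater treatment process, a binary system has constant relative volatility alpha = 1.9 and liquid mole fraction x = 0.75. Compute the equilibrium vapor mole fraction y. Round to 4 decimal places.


y = alpha*x / (1 + (alpha-1)*x)
y = 1.9*0.75 / (1 + (1.9-1)*0.75)
y = 1.425 / (1 + 0.675)
y = 1.425 / 1.675
y = 0.8507


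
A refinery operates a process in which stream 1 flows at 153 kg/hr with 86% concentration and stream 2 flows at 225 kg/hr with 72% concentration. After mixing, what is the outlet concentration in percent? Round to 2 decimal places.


Mass balance on solute: F1*x1 + F2*x2 = F3*x3
F3 = F1 + F2 = 153 + 225 = 378 kg/hr
x3 = (F1*x1 + F2*x2)/F3
x3 = (153*0.86 + 225*0.72) / 378
x3 = 77.67%


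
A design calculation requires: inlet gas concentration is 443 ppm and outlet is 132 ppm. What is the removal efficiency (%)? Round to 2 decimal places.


Efficiency = (G_in - G_out) / G_in * 100%
Efficiency = (443 - 132) / 443 * 100
Efficiency = 311 / 443 * 100
Efficiency = 70.20%


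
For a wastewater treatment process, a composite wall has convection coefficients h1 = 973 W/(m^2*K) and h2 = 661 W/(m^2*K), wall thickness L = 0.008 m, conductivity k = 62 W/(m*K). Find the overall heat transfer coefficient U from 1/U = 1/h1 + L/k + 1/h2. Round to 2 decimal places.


1/U = 1/h1 + L/k + 1/h2
1/U = 1/973 + 0.008/62 + 1/661
1/U = 0.0010277492 + 0.0001290323 + 0.0015128593
1/U = 0.0026696408
U = 374.58 W/(m^2*K)


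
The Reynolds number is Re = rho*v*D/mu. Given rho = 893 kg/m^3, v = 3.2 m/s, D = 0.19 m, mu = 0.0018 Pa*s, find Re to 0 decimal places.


Re = rho * v * D / mu
Re = 893 * 3.2 * 0.19 / 0.0018
Re = 542.944 / 0.0018
Re = 301636


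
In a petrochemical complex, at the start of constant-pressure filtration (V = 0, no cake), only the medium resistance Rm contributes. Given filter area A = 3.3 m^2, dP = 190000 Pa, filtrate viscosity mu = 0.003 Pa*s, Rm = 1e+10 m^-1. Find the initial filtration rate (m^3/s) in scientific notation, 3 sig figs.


rate = A * dP / (mu * Rm)
rate = 3.3 * 190000 / (0.003 * 1e+10)
rate = 627000.0 / 3.000e+07
rate = 2.09e-02 m^3/s


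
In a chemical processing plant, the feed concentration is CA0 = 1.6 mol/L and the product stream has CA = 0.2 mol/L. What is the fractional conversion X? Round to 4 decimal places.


X = (CA0 - CA) / CA0
X = (1.6 - 0.2) / 1.6
X = 1.4 / 1.6
X = 0.8750


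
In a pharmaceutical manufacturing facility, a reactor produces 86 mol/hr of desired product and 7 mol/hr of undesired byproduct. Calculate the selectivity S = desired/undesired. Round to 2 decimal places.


S = desired product rate / undesired product rate
S = 86 / 7
S = 12.29


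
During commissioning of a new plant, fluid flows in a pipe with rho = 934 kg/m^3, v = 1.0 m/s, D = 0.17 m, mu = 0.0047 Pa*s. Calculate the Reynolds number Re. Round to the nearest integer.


Re = rho * v * D / mu
Re = 934 * 1.0 * 0.17 / 0.0047
Re = 158.78 / 0.0047
Re = 33783


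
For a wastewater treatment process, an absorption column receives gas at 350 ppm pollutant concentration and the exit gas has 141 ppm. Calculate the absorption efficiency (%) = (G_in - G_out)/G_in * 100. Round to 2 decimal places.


Efficiency = (G_in - G_out) / G_in * 100%
Efficiency = (350 - 141) / 350 * 100
Efficiency = 209 / 350 * 100
Efficiency = 59.71%


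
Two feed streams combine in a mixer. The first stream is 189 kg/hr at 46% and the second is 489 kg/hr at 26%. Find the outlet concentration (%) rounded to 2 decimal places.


Mass balance on solute: F1*x1 + F2*x2 = F3*x3
F3 = F1 + F2 = 189 + 489 = 678 kg/hr
x3 = (F1*x1 + F2*x2)/F3
x3 = (189*0.46 + 489*0.26) / 678
x3 = 31.58%


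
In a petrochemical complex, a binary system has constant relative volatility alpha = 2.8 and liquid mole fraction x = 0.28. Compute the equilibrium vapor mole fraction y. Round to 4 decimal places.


y = alpha*x / (1 + (alpha-1)*x)
y = 2.8*0.28 / (1 + (2.8-1)*0.28)
y = 0.784 / (1 + 0.504)
y = 0.784 / 1.504
y = 0.5213


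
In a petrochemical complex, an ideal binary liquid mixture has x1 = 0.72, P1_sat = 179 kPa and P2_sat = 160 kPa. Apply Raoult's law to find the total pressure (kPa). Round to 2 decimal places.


P = x1*P1_sat + x2*P2_sat
x2 = 1 - x1 = 1 - 0.72 = 0.28
P = 0.72*179 + 0.28*160
P = 128.88 + 44.8
P = 173.68 kPa


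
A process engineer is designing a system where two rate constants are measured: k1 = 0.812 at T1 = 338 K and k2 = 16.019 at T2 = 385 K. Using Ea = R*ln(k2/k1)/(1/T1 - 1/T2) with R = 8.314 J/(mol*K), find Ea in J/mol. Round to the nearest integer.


Ea = R * ln(k2/k1) / (1/T1 - 1/T2)
ln(k2/k1) = ln(16.019/0.812) = 2.9820305
1/T1 - 1/T2 = 1/338 - 1/385 = 0.000361177284
Ea = 8.314 * 2.9820305 / 0.000361177284
Ea = 68644 J/mol


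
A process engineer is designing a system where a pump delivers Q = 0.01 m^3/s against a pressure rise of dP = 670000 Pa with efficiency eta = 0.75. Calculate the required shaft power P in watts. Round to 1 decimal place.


P = Q * dP / eta
P = 0.01 * 670000 / 0.75
P = 6700.0 / 0.75
P = 8933.3 W


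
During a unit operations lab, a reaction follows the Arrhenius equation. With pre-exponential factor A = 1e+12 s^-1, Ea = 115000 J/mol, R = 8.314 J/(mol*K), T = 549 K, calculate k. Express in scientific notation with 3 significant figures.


k = A * exp(-Ea/(R*T))
k = 1e+12 * exp(-115000 / (8.314 * 549))
k = 1e+12 * exp(-25.195065)
k = 1.14e+01


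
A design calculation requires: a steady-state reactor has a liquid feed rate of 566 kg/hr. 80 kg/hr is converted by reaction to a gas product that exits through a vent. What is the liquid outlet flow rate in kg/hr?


Steady-state mass balance on the main outlet: F_out = F_in - F_removed
F_out = 566 - 80
F_out = 486 kg/hr


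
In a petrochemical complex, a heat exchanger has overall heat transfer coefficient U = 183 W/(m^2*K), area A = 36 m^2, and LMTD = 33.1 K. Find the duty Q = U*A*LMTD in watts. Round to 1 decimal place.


Q = U * A * LMTD
Q = 183 * 36 * 33.1
Q = 218062.8 W


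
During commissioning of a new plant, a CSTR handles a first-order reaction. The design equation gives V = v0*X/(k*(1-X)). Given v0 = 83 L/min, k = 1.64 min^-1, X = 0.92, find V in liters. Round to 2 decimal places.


V = v0 * X / (k * (1 - X))
V = 83 * 0.92 / (1.64 * (1 - 0.92))
V = 76.36 / (1.64 * 0.08)
V = 76.36 / 0.1312
V = 582.01 L


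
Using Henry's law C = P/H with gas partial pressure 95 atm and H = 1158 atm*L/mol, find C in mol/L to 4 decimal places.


C = P / H
C = 95 / 1158
C = 0.0820 mol/L


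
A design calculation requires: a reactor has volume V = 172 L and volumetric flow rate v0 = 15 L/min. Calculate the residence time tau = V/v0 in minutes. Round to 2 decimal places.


tau = V / v0
tau = 172 / 15
tau = 11.47 min


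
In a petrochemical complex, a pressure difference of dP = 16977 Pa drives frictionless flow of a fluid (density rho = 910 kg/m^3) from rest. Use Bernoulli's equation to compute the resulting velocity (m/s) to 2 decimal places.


v = sqrt(2*dP/rho)
v = sqrt(2*16977/910)
v = sqrt(37.312088)
v = 6.11 m/s


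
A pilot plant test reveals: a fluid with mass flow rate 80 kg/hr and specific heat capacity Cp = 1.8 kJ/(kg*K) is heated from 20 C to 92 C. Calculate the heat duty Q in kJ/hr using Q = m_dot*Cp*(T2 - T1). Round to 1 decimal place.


Q = m_dot * Cp * (T2 - T1)
Q = 80 * 1.8 * (92 - 20)
Q = 80 * 1.8 * 72
Q = 10368.0 kJ/hr


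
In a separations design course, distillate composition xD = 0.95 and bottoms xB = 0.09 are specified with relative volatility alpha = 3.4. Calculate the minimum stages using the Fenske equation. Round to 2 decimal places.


N_min = ln((xD*(1-xB))/(xB*(1-xD))) / ln(alpha)
Numerator inside ln: 0.8645 / 0.0045 = 192.111111
ln(192.111111) = 5.258074
ln(alpha) = ln(3.4) = 1.223775
N_min = 5.258074 / 1.223775 = 4.30


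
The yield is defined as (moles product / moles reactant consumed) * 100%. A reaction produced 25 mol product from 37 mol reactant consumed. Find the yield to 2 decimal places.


Yield = (moles product / moles consumed) * 100%
Yield = (25 / 37) * 100
Yield = 0.6757 * 100
Yield = 67.57%


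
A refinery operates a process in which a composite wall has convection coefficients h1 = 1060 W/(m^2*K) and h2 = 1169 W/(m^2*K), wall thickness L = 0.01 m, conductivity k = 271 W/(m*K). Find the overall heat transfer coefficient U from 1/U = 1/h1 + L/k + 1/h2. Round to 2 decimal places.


1/U = 1/h1 + L/k + 1/h2
1/U = 1/1060 + 0.01/271 + 1/1169
1/U = 0.0009433962 + 3.69004e-05 + 0.000855432
1/U = 0.0018357286
U = 544.74 W/(m^2*K)


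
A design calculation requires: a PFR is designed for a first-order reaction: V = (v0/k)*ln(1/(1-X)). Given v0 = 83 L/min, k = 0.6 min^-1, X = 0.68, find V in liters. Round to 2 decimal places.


V = (v0/k) * ln(1/(1-X))
V = (83/0.6) * ln(1/(1-0.68))
V = 138.333333 * ln(3.125)
V = 138.333333 * 1.139434
V = 157.62 L


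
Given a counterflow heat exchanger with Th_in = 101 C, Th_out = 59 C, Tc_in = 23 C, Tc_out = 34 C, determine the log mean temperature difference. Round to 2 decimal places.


dT1 = Th_in - Tc_out = 101 - 34 = 67
dT2 = Th_out - Tc_in = 59 - 23 = 36
LMTD = (dT1 - dT2) / ln(dT1/dT2)
LMTD = (67 - 36) / ln(67/36)
LMTD = 49.91 K


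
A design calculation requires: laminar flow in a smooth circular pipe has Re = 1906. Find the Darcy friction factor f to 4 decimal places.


f = 64 / Re
f = 64 / 1906
f = 0.0336


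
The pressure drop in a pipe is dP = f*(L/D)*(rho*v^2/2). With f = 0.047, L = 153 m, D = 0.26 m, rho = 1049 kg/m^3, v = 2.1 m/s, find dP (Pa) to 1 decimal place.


dP = f * (L/D) * (rho*v^2/2)
dP = 0.047 * (153/0.26) * (1049*2.1^2/2)
L/D = 588.46153846
rho*v^2/2 = 1049*4.41/2 = 2313.045
dP = 0.047 * 588.46153846 * 2313.045
dP = 63973.5 Pa


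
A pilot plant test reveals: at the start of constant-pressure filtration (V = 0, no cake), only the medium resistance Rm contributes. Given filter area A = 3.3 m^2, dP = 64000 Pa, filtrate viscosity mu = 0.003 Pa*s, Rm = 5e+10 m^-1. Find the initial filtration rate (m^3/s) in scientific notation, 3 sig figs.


rate = A * dP / (mu * Rm)
rate = 3.3 * 64000 / (0.003 * 5e+10)
rate = 211200.0 / 1.500e+08
rate = 1.41e-03 m^3/s


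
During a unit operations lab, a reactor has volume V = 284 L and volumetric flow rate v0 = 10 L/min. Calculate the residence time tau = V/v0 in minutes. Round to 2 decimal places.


tau = V / v0
tau = 284 / 10
tau = 28.40 min


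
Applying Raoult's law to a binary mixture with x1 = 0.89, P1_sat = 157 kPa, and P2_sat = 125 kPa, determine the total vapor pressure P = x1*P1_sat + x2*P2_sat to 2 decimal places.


P = x1*P1_sat + x2*P2_sat
x2 = 1 - x1 = 1 - 0.89 = 0.11
P = 0.89*157 + 0.11*125
P = 139.73 + 13.75
P = 153.48 kPa


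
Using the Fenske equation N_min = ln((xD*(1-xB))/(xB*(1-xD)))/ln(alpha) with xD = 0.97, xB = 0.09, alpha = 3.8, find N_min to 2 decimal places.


N_min = ln((xD*(1-xB))/(xB*(1-xD))) / ln(alpha)
Numerator inside ln: 0.8827 / 0.0027 = 326.925926
ln(326.925926) = 5.789734
ln(alpha) = ln(3.8) = 1.335001
N_min = 5.789734 / 1.335001 = 4.34


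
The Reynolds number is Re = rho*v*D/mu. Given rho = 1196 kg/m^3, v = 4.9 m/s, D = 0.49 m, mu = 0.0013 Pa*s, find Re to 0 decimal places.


Re = rho * v * D / mu
Re = 1196 * 4.9 * 0.49 / 0.0013
Re = 2871.596 / 0.0013
Re = 2208920


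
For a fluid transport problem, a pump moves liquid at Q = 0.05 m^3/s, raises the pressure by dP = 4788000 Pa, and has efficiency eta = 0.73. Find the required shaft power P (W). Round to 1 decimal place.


P = Q * dP / eta
P = 0.05 * 4788000 / 0.73
P = 239400.0 / 0.73
P = 327945.2 W


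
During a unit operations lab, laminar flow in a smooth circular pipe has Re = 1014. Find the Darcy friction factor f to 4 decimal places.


f = 64 / Re
f = 64 / 1014
f = 0.0631


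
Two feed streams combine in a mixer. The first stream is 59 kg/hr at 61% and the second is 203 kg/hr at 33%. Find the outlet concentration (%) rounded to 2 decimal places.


Mass balance on solute: F1*x1 + F2*x2 = F3*x3
F3 = F1 + F2 = 59 + 203 = 262 kg/hr
x3 = (F1*x1 + F2*x2)/F3
x3 = (59*0.61 + 203*0.33) / 262
x3 = 39.31%


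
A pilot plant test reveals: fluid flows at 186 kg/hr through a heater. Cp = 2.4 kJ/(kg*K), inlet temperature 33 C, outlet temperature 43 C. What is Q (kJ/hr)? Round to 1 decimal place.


Q = m_dot * Cp * (T2 - T1)
Q = 186 * 2.4 * (43 - 33)
Q = 186 * 2.4 * 10
Q = 4464.0 kJ/hr


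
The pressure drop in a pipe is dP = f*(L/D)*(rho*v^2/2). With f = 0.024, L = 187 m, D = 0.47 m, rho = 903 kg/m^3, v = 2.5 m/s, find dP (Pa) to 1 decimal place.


dP = f * (L/D) * (rho*v^2/2)
dP = 0.024 * (187/0.47) * (903*2.5^2/2)
L/D = 397.87234043
rho*v^2/2 = 903*6.25/2 = 2821.875
dP = 0.024 * 397.87234043 * 2821.875
dP = 26945.9 Pa


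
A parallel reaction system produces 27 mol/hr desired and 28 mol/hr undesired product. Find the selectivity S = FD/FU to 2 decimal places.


S = desired product rate / undesired product rate
S = 27 / 28
S = 0.96


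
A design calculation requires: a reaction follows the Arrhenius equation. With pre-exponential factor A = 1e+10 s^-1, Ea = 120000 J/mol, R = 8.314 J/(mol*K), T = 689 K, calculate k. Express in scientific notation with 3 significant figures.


k = A * exp(-Ea/(R*T))
k = 1e+10 * exp(-120000 / (8.314 * 689))
k = 1e+10 * exp(-20.948455)
k = 7.98e+00


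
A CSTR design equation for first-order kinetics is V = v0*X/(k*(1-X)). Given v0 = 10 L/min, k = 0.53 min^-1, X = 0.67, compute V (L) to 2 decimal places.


V = v0 * X / (k * (1 - X))
V = 10 * 0.67 / (0.53 * (1 - 0.67))
V = 6.7 / (0.53 * 0.33)
V = 6.7 / 0.1749
V = 38.31 L


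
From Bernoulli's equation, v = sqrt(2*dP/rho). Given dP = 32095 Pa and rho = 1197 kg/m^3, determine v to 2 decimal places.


v = sqrt(2*dP/rho)
v = sqrt(2*32095/1197)
v = sqrt(53.625731)
v = 7.32 m/s


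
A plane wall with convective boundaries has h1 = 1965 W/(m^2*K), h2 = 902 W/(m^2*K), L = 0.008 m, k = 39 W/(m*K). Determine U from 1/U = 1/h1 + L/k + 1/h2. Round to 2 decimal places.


1/U = 1/h1 + L/k + 1/h2
1/U = 1/1965 + 0.008/39 + 1/902
1/U = 0.0005089059 + 0.0002051282 + 0.0011086475
1/U = 0.0018226816
U = 548.64 W/(m^2*K)


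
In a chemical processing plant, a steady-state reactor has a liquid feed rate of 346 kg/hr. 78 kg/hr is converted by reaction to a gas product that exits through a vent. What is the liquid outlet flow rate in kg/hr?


Steady-state mass balance on the main outlet: F_out = F_in - F_removed
F_out = 346 - 78
F_out = 268 kg/hr


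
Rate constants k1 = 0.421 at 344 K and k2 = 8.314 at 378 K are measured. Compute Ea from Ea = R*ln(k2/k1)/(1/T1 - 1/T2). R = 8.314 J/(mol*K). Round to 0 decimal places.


Ea = R * ln(k2/k1) / (1/T1 - 1/T2)
ln(k2/k1) = ln(8.314/0.421) = 2.9830633
1/T1 - 1/T2 = 1/344 - 1/378 = 0.000261474099
Ea = 8.314 * 2.9830633 / 0.000261474099
Ea = 94851 J/mol


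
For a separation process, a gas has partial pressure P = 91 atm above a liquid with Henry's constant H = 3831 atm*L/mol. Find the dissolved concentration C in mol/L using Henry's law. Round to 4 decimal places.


C = P / H
C = 91 / 3831
C = 0.0238 mol/L


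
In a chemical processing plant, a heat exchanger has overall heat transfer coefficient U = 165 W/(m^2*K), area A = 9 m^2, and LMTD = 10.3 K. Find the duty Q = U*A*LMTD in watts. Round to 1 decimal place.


Q = U * A * LMTD
Q = 165 * 9 * 10.3
Q = 15295.5 W


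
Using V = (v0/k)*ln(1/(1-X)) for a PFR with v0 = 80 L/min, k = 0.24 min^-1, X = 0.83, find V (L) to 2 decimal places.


V = (v0/k) * ln(1/(1-X))
V = (80/0.24) * ln(1/(1-0.83))
V = 333.333333 * ln(5.882353)
V = 333.333333 * 1.771957
V = 590.65 L


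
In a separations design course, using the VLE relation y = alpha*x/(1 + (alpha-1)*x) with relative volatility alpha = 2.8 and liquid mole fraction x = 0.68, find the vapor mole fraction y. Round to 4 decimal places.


y = alpha*x / (1 + (alpha-1)*x)
y = 2.8*0.68 / (1 + (2.8-1)*0.68)
y = 1.904 / (1 + 1.224)
y = 1.904 / 2.224
y = 0.8561


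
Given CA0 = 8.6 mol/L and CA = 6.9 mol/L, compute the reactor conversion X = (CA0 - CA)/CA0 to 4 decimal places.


X = (CA0 - CA) / CA0
X = (8.6 - 6.9) / 8.6
X = 1.7 / 8.6
X = 0.1977


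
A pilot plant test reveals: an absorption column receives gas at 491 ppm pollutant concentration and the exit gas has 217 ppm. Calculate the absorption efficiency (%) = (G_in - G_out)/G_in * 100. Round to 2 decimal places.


Efficiency = (G_in - G_out) / G_in * 100%
Efficiency = (491 - 217) / 491 * 100
Efficiency = 274 / 491 * 100
Efficiency = 55.80%


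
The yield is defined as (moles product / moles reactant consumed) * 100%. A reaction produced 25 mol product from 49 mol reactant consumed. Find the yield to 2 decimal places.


Yield = (moles product / moles consumed) * 100%
Yield = (25 / 49) * 100
Yield = 0.5102 * 100
Yield = 51.02%


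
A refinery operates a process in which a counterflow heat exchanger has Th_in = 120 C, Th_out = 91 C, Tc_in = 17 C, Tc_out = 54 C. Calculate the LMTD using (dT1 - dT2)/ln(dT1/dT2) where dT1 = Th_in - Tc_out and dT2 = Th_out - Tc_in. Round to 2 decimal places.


dT1 = Th_in - Tc_out = 120 - 54 = 66
dT2 = Th_out - Tc_in = 91 - 17 = 74
LMTD = (dT1 - dT2) / ln(dT1/dT2)
LMTD = (66 - 74) / ln(66/74)
LMTD = 69.92 K


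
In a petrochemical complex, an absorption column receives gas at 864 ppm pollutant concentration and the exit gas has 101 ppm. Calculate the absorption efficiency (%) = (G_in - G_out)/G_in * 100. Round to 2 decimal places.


Efficiency = (G_in - G_out) / G_in * 100%
Efficiency = (864 - 101) / 864 * 100
Efficiency = 763 / 864 * 100
Efficiency = 88.31%


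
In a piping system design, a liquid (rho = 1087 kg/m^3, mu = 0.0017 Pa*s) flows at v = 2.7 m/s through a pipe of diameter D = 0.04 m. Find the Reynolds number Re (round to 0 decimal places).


Re = rho * v * D / mu
Re = 1087 * 2.7 * 0.04 / 0.0017
Re = 117.396 / 0.0017
Re = 69056


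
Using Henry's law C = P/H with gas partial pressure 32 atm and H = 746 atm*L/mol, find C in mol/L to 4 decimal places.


C = P / H
C = 32 / 746
C = 0.0429 mol/L


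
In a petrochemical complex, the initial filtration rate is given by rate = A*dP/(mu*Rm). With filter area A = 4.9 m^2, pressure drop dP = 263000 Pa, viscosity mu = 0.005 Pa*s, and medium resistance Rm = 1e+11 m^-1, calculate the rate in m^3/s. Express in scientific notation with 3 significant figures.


rate = A * dP / (mu * Rm)
rate = 4.9 * 263000 / (0.005 * 1e+11)
rate = 1288700.0 / 5.000e+08
rate = 2.58e-03 m^3/s


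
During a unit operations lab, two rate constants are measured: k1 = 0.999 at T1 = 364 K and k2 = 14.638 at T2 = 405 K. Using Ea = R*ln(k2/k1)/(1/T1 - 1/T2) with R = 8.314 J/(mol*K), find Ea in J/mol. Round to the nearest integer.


Ea = R * ln(k2/k1) / (1/T1 - 1/T2)
ln(k2/k1) = ln(14.638/0.999) = 2.6846214
1/T1 - 1/T2 = 1/364 - 1/405 = 0.000278116945
Ea = 8.314 * 2.6846214 / 0.000278116945
Ea = 80254 J/mol


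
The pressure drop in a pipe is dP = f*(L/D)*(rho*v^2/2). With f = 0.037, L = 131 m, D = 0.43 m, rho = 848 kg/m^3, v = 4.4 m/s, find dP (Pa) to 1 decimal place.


dP = f * (L/D) * (rho*v^2/2)
dP = 0.037 * (131/0.43) * (848*4.4^2/2)
L/D = 304.65116279
rho*v^2/2 = 848*19.36/2 = 8208.64
dP = 0.037 * 304.65116279 * 8208.64
dP = 92528.6 Pa


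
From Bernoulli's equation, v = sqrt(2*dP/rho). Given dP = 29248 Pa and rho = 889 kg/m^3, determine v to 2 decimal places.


v = sqrt(2*dP/rho)
v = sqrt(2*29248/889)
v = sqrt(65.799775)
v = 8.11 m/s


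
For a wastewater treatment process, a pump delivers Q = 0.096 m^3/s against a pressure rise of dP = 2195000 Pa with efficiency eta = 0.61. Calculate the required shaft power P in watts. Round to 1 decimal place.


P = Q * dP / eta
P = 0.096 * 2195000 / 0.61
P = 210720.0 / 0.61
P = 345442.6 W


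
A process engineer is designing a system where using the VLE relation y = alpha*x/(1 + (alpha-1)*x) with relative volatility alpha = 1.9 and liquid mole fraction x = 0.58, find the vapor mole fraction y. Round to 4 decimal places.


y = alpha*x / (1 + (alpha-1)*x)
y = 1.9*0.58 / (1 + (1.9-1)*0.58)
y = 1.102 / (1 + 0.522)
y = 1.102 / 1.522
y = 0.7240


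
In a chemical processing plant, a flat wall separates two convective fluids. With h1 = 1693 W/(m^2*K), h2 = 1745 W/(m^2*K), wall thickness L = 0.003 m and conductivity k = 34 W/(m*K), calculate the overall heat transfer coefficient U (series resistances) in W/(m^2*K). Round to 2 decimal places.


1/U = 1/h1 + L/k + 1/h2
1/U = 1/1693 + 0.003/34 + 1/1745
1/U = 0.0005906675 + 8.82353e-05 + 0.0005730659
1/U = 0.0012519687
U = 798.74 W/(m^2*K)


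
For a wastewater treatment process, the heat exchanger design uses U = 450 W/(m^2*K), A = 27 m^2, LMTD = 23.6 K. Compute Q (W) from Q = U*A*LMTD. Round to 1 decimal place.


Q = U * A * LMTD
Q = 450 * 27 * 23.6
Q = 286740.0 W


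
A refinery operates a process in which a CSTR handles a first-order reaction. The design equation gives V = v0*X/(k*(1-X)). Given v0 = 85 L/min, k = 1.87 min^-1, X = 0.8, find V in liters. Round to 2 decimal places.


V = v0 * X / (k * (1 - X))
V = 85 * 0.8 / (1.87 * (1 - 0.8))
V = 68.0 / (1.87 * 0.2)
V = 68.0 / 0.374
V = 181.82 L


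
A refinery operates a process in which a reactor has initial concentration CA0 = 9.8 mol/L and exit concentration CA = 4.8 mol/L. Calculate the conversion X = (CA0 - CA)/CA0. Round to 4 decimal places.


X = (CA0 - CA) / CA0
X = (9.8 - 4.8) / 9.8
X = 5.0 / 9.8
X = 0.5102


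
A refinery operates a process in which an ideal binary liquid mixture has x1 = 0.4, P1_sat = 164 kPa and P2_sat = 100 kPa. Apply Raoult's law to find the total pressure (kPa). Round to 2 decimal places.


P = x1*P1_sat + x2*P2_sat
x2 = 1 - x1 = 1 - 0.4 = 0.6
P = 0.4*164 + 0.6*100
P = 65.6 + 60.0
P = 125.60 kPa


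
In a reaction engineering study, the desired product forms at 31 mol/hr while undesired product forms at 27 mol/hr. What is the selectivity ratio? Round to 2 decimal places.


S = desired product rate / undesired product rate
S = 31 / 27
S = 1.15


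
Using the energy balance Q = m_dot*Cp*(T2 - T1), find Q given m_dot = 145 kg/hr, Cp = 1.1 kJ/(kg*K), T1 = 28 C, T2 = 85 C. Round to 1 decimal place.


Q = m_dot * Cp * (T2 - T1)
Q = 145 * 1.1 * (85 - 28)
Q = 145 * 1.1 * 57
Q = 9091.5 kJ/hr


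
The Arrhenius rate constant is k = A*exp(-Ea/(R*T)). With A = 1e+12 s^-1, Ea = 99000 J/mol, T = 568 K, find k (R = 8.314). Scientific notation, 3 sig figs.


k = A * exp(-Ea/(R*T))
k = 1e+12 * exp(-99000 / (8.314 * 568))
k = 1e+12 * exp(-20.96413)
k = 7.86e+02


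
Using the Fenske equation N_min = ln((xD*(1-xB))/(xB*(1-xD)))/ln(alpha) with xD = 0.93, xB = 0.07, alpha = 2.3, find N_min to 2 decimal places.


N_min = ln((xD*(1-xB))/(xB*(1-xD))) / ln(alpha)
Numerator inside ln: 0.8649 / 0.0049 = 176.510204
ln(176.510204) = 5.173379
ln(alpha) = ln(2.3) = 0.832909
N_min = 5.173379 / 0.832909 = 6.21


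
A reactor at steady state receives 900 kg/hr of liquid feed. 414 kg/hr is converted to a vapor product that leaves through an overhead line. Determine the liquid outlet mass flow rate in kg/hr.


Steady-state mass balance on the main outlet: F_out = F_in - F_removed
F_out = 900 - 414
F_out = 486 kg/hr


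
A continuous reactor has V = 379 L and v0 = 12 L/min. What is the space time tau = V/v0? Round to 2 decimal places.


tau = V / v0
tau = 379 / 12
tau = 31.58 min


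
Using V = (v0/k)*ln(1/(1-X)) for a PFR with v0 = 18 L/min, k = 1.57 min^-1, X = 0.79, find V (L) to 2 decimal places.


V = (v0/k) * ln(1/(1-X))
V = (18/1.57) * ln(1/(1-0.79))
V = 11.464968 * ln(4.761905)
V = 11.464968 * 1.560648
V = 17.89 L


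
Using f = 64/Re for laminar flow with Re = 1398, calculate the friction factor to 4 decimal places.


f = 64 / Re
f = 64 / 1398
f = 0.0458


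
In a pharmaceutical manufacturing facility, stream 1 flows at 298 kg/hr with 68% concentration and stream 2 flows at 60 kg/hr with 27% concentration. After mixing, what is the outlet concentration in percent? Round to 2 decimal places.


Mass balance on solute: F1*x1 + F2*x2 = F3*x3
F3 = F1 + F2 = 298 + 60 = 358 kg/hr
x3 = (F1*x1 + F2*x2)/F3
x3 = (298*0.68 + 60*0.27) / 358
x3 = 61.13%


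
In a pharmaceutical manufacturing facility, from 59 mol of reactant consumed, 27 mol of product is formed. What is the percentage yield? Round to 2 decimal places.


Yield = (moles product / moles consumed) * 100%
Yield = (27 / 59) * 100
Yield = 0.4576 * 100
Yield = 45.76%


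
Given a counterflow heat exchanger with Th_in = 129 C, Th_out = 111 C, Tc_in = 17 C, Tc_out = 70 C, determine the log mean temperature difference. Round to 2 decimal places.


dT1 = Th_in - Tc_out = 129 - 70 = 59
dT2 = Th_out - Tc_in = 111 - 17 = 94
LMTD = (dT1 - dT2) / ln(dT1/dT2)
LMTD = (59 - 94) / ln(59/94)
LMTD = 75.15 K


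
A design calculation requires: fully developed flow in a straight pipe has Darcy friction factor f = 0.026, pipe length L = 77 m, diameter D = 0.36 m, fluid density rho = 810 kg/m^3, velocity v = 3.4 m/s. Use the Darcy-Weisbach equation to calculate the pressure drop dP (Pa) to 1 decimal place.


dP = f * (L/D) * (rho*v^2/2)
dP = 0.026 * (77/0.36) * (810*3.4^2/2)
L/D = 213.88888889
rho*v^2/2 = 810*11.56/2 = 4681.8
dP = 0.026 * 213.88888889 * 4681.8
dP = 26036.0 Pa


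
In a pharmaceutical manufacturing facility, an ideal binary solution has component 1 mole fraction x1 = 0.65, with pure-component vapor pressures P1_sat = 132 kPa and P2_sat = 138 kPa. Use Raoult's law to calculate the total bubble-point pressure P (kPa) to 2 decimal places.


P = x1*P1_sat + x2*P2_sat
x2 = 1 - x1 = 1 - 0.65 = 0.35
P = 0.65*132 + 0.35*138
P = 85.8 + 48.3
P = 134.10 kPa


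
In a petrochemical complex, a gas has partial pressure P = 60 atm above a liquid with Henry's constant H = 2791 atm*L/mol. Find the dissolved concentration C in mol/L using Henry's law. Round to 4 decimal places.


C = P / H
C = 60 / 2791
C = 0.0215 mol/L


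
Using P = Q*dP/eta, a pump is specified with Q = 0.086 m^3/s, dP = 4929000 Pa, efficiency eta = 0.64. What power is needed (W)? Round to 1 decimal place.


P = Q * dP / eta
P = 0.086 * 4929000 / 0.64
P = 423894.0 / 0.64
P = 662334.4 W


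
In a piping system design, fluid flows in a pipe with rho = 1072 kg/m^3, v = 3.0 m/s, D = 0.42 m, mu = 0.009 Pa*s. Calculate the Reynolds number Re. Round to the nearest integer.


Re = rho * v * D / mu
Re = 1072 * 3.0 * 0.42 / 0.009
Re = 1350.72 / 0.009
Re = 150080


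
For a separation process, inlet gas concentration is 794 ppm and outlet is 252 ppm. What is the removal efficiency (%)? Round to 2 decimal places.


Efficiency = (G_in - G_out) / G_in * 100%
Efficiency = (794 - 252) / 794 * 100
Efficiency = 542 / 794 * 100
Efficiency = 68.26%


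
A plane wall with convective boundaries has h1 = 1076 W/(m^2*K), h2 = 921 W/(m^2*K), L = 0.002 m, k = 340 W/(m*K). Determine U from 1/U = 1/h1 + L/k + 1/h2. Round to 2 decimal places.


1/U = 1/h1 + L/k + 1/h2
1/U = 1/1076 + 0.002/340 + 1/921
1/U = 0.000929368 + 5.8824e-06 + 0.0010857763
1/U = 0.0020210267
U = 494.80 W/(m^2*K)


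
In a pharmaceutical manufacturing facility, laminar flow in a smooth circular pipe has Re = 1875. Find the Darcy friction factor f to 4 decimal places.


f = 64 / Re
f = 64 / 1875
f = 0.0341


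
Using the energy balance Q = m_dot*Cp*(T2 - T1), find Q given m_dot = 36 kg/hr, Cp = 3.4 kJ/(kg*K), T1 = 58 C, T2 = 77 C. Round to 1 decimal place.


Q = m_dot * Cp * (T2 - T1)
Q = 36 * 3.4 * (77 - 58)
Q = 36 * 3.4 * 19
Q = 2325.6 kJ/hr


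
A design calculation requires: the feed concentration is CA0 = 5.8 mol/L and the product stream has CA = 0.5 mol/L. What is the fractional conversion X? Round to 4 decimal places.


X = (CA0 - CA) / CA0
X = (5.8 - 0.5) / 5.8
X = 5.3 / 5.8
X = 0.9138


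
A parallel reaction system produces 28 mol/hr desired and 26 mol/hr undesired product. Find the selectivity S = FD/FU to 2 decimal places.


S = desired product rate / undesired product rate
S = 28 / 26
S = 1.08


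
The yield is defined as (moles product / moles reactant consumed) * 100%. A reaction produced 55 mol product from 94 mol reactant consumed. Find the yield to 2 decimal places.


Yield = (moles product / moles consumed) * 100%
Yield = (55 / 94) * 100
Yield = 0.5851 * 100
Yield = 58.51%


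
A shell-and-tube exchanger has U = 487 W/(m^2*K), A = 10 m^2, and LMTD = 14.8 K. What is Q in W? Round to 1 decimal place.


Q = U * A * LMTD
Q = 487 * 10 * 14.8
Q = 72076.0 W


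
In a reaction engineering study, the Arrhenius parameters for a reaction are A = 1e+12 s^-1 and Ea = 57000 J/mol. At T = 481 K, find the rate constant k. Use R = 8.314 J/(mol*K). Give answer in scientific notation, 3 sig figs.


k = A * exp(-Ea/(R*T))
k = 1e+12 * exp(-57000 / (8.314 * 481))
k = 1e+12 * exp(-14.253442)
k = 6.45e+05


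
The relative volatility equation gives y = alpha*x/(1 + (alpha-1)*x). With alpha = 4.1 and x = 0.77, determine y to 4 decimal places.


y = alpha*x / (1 + (alpha-1)*x)
y = 4.1*0.77 / (1 + (4.1-1)*0.77)
y = 3.157 / (1 + 2.387)
y = 3.157 / 3.387
y = 0.9321


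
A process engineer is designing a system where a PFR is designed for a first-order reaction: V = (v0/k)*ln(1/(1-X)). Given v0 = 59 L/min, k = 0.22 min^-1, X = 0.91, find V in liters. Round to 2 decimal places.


V = (v0/k) * ln(1/(1-X))
V = (59/0.22) * ln(1/(1-0.91))
V = 268.181818 * ln(11.111111)
V = 268.181818 * 2.407946
V = 645.77 L


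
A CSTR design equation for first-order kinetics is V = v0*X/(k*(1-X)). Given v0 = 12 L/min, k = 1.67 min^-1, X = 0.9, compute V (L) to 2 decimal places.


V = v0 * X / (k * (1 - X))
V = 12 * 0.9 / (1.67 * (1 - 0.9))
V = 10.8 / (1.67 * 0.1)
V = 10.8 / 0.167
V = 64.67 L


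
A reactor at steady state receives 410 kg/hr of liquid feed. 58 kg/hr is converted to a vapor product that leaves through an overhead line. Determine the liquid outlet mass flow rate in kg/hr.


Steady-state mass balance on the main outlet: F_out = F_in - F_removed
F_out = 410 - 58
F_out = 352 kg/hr


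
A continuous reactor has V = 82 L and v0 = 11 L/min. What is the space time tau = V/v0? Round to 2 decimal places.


tau = V / v0
tau = 82 / 11
tau = 7.45 min


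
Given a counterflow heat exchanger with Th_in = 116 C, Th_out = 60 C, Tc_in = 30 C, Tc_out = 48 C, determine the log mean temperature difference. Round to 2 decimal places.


dT1 = Th_in - Tc_out = 116 - 48 = 68
dT2 = Th_out - Tc_in = 60 - 30 = 30
LMTD = (dT1 - dT2) / ln(dT1/dT2)
LMTD = (68 - 30) / ln(68/30)
LMTD = 46.44 K


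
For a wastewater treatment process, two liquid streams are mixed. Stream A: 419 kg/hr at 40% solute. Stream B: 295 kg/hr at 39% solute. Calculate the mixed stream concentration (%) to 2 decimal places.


Mass balance on solute: F1*x1 + F2*x2 = F3*x3
F3 = F1 + F2 = 419 + 295 = 714 kg/hr
x3 = (F1*x1 + F2*x2)/F3
x3 = (419*0.4 + 295*0.39) / 714
x3 = 39.59%


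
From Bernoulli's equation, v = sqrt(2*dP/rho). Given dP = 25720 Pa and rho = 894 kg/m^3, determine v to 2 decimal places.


v = sqrt(2*dP/rho)
v = sqrt(2*25720/894)
v = sqrt(57.53915)
v = 7.59 m/s


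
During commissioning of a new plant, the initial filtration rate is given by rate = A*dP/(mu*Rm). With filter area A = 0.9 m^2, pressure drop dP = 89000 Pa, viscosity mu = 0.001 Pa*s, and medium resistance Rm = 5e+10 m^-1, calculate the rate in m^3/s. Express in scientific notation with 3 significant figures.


rate = A * dP / (mu * Rm)
rate = 0.9 * 89000 / (0.001 * 5e+10)
rate = 80100.0 / 5.000e+07
rate = 1.60e-03 m^3/s


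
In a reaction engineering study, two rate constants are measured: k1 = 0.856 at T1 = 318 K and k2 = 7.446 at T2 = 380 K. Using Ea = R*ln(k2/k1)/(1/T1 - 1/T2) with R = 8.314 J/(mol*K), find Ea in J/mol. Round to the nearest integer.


Ea = R * ln(k2/k1) / (1/T1 - 1/T2)
ln(k2/k1) = ln(7.446/0.856) = 2.1631619
1/T1 - 1/T2 = 1/318 - 1/380 = 0.000513075141
Ea = 8.314 * 2.1631619 / 0.000513075141
Ea = 35052 J/mol


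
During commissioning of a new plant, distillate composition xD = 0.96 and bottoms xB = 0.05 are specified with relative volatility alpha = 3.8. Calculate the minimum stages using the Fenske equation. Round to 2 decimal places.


N_min = ln((xD*(1-xB))/(xB*(1-xD))) / ln(alpha)
Numerator inside ln: 0.912 / 0.002 = 456.0
ln(456.0) = 6.122493
ln(alpha) = ln(3.8) = 1.335001
N_min = 6.122493 / 1.335001 = 4.59


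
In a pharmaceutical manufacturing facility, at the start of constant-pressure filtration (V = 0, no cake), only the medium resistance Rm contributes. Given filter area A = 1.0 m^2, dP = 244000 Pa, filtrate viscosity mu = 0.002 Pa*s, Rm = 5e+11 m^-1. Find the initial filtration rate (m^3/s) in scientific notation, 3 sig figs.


rate = A * dP / (mu * Rm)
rate = 1.0 * 244000 / (0.002 * 5e+11)
rate = 244000.0 / 1.000e+09
rate = 2.44e-04 m^3/s


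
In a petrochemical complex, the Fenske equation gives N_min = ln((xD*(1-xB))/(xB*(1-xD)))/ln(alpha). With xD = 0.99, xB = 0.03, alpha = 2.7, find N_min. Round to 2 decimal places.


N_min = ln((xD*(1-xB))/(xB*(1-xD))) / ln(alpha)
Numerator inside ln: 0.9603 / 0.0003 = 3201.0
ln(3201.0) = 8.071219
ln(alpha) = ln(2.7) = 0.993252
N_min = 8.071219 / 0.993252 = 8.13


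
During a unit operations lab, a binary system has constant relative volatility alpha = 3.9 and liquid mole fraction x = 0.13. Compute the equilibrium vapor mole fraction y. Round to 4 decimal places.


y = alpha*x / (1 + (alpha-1)*x)
y = 3.9*0.13 / (1 + (3.9-1)*0.13)
y = 0.507 / (1 + 0.377)
y = 0.507 / 1.377
y = 0.3682


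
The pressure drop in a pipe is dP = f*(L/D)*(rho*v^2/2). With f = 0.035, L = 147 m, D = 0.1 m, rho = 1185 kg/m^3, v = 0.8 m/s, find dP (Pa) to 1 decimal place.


dP = f * (L/D) * (rho*v^2/2)
dP = 0.035 * (147/0.1) * (1185*0.8^2/2)
L/D = 1470.0
rho*v^2/2 = 1185*0.64/2 = 379.2
dP = 0.035 * 1470.0 * 379.2
dP = 19509.8 Pa


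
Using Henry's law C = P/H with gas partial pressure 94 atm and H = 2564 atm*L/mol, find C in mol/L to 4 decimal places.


C = P / H
C = 94 / 2564
C = 0.0367 mol/L


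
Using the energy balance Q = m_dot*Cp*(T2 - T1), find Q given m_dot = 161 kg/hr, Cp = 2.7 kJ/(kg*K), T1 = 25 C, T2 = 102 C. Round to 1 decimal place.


Q = m_dot * Cp * (T2 - T1)
Q = 161 * 2.7 * (102 - 25)
Q = 161 * 2.7 * 77
Q = 33471.9 kJ/hr


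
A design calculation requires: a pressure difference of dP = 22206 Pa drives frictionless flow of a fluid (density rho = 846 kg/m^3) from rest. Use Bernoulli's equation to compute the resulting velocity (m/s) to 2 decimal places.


v = sqrt(2*dP/rho)
v = sqrt(2*22206/846)
v = sqrt(52.496454)
v = 7.25 m/s


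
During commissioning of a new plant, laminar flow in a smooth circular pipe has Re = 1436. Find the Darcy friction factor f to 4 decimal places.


f = 64 / Re
f = 64 / 1436
f = 0.0446


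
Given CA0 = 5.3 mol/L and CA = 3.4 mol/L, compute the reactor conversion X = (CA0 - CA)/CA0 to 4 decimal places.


X = (CA0 - CA) / CA0
X = (5.3 - 3.4) / 5.3
X = 1.9 / 5.3
X = 0.3585


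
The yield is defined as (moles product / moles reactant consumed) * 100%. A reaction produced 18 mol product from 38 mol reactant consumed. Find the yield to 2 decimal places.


Yield = (moles product / moles consumed) * 100%
Yield = (18 / 38) * 100
Yield = 0.4737 * 100
Yield = 47.37%


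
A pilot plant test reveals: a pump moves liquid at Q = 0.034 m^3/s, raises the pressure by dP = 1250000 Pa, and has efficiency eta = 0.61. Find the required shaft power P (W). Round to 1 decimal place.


P = Q * dP / eta
P = 0.034 * 1250000 / 0.61
P = 42500.0 / 0.61
P = 69672.1 W


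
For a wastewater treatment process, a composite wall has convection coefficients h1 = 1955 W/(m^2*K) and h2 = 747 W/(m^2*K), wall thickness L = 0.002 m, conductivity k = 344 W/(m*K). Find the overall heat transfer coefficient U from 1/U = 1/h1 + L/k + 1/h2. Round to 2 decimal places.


1/U = 1/h1 + L/k + 1/h2
1/U = 1/1955 + 0.002/344 + 1/747
1/U = 0.000511509 + 5.814e-06 + 0.0013386881
1/U = 0.0018560111
U = 538.79 W/(m^2*K)


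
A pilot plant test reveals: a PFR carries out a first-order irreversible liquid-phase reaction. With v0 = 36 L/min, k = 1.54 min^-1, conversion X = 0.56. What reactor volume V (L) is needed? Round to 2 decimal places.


V = (v0/k) * ln(1/(1-X))
V = (36/1.54) * ln(1/(1-0.56))
V = 23.376623 * ln(2.272727)
V = 23.376623 * 0.82098
V = 19.19 L


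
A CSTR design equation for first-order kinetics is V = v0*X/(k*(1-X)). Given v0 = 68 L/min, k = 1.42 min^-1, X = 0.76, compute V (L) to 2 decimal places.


V = v0 * X / (k * (1 - X))
V = 68 * 0.76 / (1.42 * (1 - 0.76))
V = 51.68 / (1.42 * 0.24)
V = 51.68 / 0.3408
V = 151.64 L


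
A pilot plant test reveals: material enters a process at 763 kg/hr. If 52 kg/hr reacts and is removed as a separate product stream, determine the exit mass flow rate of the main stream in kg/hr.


Steady-state mass balance on the main outlet: F_out = F_in - F_removed
F_out = 763 - 52
F_out = 711 kg/hr


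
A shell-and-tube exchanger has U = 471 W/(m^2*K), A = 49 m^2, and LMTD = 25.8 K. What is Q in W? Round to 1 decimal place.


Q = U * A * LMTD
Q = 471 * 49 * 25.8
Q = 595438.2 W


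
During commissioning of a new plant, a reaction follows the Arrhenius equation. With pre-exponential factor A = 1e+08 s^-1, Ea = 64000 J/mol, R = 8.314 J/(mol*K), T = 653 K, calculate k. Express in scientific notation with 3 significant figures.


k = A * exp(-Ea/(R*T))
k = 1e+08 * exp(-64000 / (8.314 * 653))
k = 1e+08 * exp(-11.788452)
k = 7.59e+02


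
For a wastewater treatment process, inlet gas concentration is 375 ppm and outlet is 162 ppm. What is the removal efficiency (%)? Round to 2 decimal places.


Efficiency = (G_in - G_out) / G_in * 100%
Efficiency = (375 - 162) / 375 * 100
Efficiency = 213 / 375 * 100
Efficiency = 56.80%


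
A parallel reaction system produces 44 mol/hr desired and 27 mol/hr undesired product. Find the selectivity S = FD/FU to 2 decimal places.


S = desired product rate / undesired product rate
S = 44 / 27
S = 1.63


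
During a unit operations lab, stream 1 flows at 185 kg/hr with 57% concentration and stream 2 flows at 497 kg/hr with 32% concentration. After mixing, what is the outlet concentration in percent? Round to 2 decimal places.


Mass balance on solute: F1*x1 + F2*x2 = F3*x3
F3 = F1 + F2 = 185 + 497 = 682 kg/hr
x3 = (F1*x1 + F2*x2)/F3
x3 = (185*0.57 + 497*0.32) / 682
x3 = 38.78%
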